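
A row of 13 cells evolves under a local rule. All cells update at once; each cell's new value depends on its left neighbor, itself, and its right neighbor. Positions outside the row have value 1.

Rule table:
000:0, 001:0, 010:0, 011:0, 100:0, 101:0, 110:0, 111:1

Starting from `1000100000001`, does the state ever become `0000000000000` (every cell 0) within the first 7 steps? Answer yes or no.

step 1: 0000000000000
all cells are 0 at step 1

yes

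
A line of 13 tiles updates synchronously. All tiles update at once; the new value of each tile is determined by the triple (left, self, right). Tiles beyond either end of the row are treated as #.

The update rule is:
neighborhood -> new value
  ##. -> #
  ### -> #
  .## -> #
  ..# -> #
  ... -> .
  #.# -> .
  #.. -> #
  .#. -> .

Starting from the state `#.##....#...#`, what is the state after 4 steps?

step 1: #.###..#.#.##
step 2: #.#####....##
step 3: #.######..###
step 4: #.###########

#.###########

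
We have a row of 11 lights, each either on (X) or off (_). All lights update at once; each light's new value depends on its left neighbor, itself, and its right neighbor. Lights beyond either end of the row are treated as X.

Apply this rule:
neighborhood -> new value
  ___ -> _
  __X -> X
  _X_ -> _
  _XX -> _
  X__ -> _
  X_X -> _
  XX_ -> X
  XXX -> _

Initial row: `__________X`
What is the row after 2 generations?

________X__

generation 1: _________X_
generation 2: ________X__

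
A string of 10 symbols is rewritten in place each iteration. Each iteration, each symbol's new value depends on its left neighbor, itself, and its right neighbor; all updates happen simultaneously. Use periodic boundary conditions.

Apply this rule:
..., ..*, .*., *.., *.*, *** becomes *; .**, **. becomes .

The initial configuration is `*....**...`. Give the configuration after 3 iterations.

*****..***
****.**.**
***.*..*.*

***.*..*.*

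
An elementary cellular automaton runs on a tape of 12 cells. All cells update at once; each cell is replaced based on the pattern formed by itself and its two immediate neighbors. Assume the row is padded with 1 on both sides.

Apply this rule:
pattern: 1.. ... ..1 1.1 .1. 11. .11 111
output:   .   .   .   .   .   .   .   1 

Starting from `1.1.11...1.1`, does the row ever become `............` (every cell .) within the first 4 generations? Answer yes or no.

............
all cells are . at generation 1

yes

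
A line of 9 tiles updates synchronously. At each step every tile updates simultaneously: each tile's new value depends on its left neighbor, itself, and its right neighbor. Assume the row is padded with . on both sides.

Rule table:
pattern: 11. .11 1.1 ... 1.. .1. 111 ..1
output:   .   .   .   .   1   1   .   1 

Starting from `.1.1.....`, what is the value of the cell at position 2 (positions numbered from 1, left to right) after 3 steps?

.

11.11....
.....1...
....111..
position 2 holds .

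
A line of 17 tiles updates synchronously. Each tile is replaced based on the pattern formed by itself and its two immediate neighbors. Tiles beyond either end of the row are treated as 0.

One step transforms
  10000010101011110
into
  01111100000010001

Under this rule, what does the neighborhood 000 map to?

At position 2 the neighborhood is 000; the next row has 1 there.

1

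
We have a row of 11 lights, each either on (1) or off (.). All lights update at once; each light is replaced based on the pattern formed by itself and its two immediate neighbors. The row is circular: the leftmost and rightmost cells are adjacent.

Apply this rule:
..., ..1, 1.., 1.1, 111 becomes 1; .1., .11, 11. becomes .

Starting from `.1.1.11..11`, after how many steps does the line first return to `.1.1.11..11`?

1.1.1..11..
.1.1.11..11

2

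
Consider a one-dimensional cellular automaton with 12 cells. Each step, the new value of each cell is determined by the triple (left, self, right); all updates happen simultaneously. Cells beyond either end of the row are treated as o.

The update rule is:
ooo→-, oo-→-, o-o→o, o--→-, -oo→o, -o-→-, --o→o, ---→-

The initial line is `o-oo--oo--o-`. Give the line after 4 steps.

--oo--o-oo-o

step 1: -oo--oo--o-o
step 2: oo--oo--o-oo
step 3: ---oo--o-oo-
step 4: --oo--o-oo-o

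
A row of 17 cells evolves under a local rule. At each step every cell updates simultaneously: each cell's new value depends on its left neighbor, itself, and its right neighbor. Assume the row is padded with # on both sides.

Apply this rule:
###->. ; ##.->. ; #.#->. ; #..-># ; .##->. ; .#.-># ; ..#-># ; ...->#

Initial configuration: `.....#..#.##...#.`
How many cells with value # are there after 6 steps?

#########...####.
.........###.....
#########...#####
.........###.....  (repeats step 2; period 2)
step 6: .........###.....
count of #: 3

3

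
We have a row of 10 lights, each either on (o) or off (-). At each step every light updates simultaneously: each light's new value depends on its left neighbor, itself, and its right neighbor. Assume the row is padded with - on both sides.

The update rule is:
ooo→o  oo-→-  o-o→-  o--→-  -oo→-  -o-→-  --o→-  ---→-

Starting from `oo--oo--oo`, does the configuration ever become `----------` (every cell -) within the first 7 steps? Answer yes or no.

yes

step 1: ----------
all cells are - at step 1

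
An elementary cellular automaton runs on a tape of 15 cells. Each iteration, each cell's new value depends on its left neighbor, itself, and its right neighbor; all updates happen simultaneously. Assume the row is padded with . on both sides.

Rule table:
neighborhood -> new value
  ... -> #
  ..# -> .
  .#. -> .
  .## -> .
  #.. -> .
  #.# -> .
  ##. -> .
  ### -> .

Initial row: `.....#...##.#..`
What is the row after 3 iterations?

iteration 1: ####...#......#
iteration 2: .....#...####..
iteration 3: ####...#......#

####...#......#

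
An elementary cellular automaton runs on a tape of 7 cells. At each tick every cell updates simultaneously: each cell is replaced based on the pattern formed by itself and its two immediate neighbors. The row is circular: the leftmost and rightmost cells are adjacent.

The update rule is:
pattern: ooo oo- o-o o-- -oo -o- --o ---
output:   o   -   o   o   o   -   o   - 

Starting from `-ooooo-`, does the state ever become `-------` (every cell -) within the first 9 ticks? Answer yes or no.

tick 1: ooooo-o
tick 2: oooo-oo
tick 3: ooo-ooo
tick 4: oo-oooo
tick 5: o-ooooo
tick 6: -oooooo
tick 7: oooooo-
tick 8: ooooo-o  (repeats tick 1; period 7)
tick 9: oooo-oo
tick 9 is oooo-oo, still not uniform -

no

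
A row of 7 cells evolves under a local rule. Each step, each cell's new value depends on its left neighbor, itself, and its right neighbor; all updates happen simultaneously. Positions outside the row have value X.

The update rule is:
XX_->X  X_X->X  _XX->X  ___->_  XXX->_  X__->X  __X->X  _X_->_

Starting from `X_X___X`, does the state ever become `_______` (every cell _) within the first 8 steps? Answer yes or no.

yes

XX_X_XX
_XX_XX_
XXXXXXX
_______
all cells are _ at step 4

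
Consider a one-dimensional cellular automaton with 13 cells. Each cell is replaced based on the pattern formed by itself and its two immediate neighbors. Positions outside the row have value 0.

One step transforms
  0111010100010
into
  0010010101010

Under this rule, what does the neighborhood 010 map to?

At position 5 the neighborhood is 010; the next row has 1 there.

1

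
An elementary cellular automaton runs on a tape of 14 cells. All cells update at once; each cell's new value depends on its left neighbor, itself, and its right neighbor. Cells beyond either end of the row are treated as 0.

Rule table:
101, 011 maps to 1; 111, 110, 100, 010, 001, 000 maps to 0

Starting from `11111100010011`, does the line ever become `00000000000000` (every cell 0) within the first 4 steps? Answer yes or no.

yes

step 1: 10000000000010
step 2: 00000000000000
all cells are 0 at step 2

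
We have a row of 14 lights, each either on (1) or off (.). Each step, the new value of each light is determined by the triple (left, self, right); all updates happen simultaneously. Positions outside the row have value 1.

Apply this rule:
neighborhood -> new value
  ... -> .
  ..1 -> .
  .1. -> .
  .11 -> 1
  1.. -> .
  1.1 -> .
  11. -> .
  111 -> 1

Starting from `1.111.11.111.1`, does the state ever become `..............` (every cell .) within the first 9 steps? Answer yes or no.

step 1: ..11..1..11..1
step 2: ..1......1...1
step 3: .............1
step 4: .............1  (fixed point — unchanged through step 9)
step 9 is .............1, still not uniform .

no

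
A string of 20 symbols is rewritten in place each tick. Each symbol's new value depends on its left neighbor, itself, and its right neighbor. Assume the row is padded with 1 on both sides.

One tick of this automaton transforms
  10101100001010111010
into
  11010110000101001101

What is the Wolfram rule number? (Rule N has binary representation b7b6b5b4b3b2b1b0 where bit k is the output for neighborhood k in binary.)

112

position 15: 111 → 0  (bit 7 = 0)
position 0: 110 → 1  (bit 6 = 1)
position 1: 101 → 1  (bit 5 = 1)
position 6: 100 → 1  (bit 4 = 1)
position 4: 011 → 0  (bit 3 = 0)
position 2: 010 → 0  (bit 2 = 0)
position 9: 001 → 0  (bit 1 = 0)
position 7: 000 → 0  (bit 0 = 0)
bits b7..b0 = 01110000 = 112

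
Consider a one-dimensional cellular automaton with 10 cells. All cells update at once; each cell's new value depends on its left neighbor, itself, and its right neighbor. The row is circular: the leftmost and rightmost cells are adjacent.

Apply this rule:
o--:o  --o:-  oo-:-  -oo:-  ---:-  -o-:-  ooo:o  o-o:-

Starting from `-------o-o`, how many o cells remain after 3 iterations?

o---------
-o--------
--o-------
count of o: 1

1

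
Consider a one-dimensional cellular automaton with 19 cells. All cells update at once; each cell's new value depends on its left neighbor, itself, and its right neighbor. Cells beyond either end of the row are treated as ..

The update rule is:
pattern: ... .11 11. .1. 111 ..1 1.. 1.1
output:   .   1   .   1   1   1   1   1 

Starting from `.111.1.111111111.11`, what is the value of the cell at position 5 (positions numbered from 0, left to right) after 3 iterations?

111.11111111111.11.
11.11111111111.11.1
1.11111111111.11.11
position 5 holds 1

1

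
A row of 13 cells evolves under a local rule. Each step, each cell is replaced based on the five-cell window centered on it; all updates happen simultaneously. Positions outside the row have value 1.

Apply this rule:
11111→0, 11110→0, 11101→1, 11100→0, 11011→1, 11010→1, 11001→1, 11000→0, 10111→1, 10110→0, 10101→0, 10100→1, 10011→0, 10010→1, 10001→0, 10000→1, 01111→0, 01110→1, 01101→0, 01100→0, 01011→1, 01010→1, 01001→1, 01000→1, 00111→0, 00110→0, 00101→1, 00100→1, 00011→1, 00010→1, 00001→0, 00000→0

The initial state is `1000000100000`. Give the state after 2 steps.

step 1: 0010001111001
step 2: 1111010000100

1111010000100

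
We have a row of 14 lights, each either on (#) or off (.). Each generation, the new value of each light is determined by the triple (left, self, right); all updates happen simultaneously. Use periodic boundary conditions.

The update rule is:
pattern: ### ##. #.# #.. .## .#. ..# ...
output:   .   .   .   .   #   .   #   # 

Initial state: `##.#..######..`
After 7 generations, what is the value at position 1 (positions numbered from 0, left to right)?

.

#....##......#
..####..######
.##....##.....
##..####..####
...##....##...
####..####..##
.....##....##.
position 1 holds .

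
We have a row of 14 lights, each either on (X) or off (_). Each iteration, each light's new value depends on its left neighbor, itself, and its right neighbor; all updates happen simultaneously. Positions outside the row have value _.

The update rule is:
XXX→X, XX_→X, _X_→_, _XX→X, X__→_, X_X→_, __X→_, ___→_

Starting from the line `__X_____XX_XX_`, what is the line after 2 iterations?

________XX_XX_

iteration 1: ________XX_XX_
iteration 2: ________XX_XX_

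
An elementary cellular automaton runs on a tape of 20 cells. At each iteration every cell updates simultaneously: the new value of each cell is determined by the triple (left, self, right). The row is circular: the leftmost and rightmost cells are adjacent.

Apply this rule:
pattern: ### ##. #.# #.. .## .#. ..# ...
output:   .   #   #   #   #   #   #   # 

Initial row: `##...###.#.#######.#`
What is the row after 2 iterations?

.#####.#####.....###
##...###...#######.#

##...###...#######.#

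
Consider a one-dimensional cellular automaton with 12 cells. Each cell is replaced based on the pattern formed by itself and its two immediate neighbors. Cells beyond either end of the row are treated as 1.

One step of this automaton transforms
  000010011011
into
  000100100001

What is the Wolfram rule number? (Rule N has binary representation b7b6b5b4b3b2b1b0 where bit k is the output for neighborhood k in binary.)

130

position 11: 111 → 1  (bit 7 = 1)
position 8: 110 → 0  (bit 6 = 0)
position 9: 101 → 0  (bit 5 = 0)
position 0: 100 → 0  (bit 4 = 0)
position 7: 011 → 0  (bit 3 = 0)
position 4: 010 → 0  (bit 2 = 0)
position 3: 001 → 1  (bit 1 = 1)
position 1: 000 → 0  (bit 0 = 0)
bits b7..b0 = 10000010 = 130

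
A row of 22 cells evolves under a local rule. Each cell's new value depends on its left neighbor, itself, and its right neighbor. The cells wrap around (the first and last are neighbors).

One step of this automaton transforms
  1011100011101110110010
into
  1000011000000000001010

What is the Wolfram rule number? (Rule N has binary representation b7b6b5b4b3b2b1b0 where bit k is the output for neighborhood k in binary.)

position 3: 111 → 0  (bit 7 = 0)
position 4: 110 → 0  (bit 6 = 0)
position 1: 101 → 0  (bit 5 = 0)
position 5: 100 → 1  (bit 4 = 1)
position 2: 011 → 0  (bit 3 = 0)
position 0: 010 → 1  (bit 2 = 1)
position 7: 001 → 0  (bit 1 = 0)
position 6: 000 → 1  (bit 0 = 1)
bits b7..b0 = 00010101 = 21

21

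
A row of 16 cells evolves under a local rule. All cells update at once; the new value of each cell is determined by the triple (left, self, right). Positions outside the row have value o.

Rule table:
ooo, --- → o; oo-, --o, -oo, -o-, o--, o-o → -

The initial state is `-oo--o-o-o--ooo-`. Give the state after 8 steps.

--o---------ooo-

step 1: -------------o--
step 2: -ooooooooooo----
step 3: --ooooooooo--oo-
step 4: ---ooooooo------
step 5: -o--ooooo--oooo-
step 6: -----ooo----oo--
step 7: -ooo--o--oo-----
step 8: --o---------ooo-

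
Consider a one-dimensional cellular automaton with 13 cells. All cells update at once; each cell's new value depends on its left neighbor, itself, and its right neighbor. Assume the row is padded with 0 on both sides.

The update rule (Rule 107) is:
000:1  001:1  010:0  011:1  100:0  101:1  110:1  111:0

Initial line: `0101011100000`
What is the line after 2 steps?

step 1: 1010110101111
step 2: 0101111011001

0101111011001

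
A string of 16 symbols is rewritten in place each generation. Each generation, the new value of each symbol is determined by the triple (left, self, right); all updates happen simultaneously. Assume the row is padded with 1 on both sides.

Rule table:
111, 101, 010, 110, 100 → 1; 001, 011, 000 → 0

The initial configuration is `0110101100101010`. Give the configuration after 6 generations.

1111110111101101

generation 1: 1011110110111111
generation 2: 1101111011011111
generation 3: 1110111101101111
generation 4: 1111011110110111
generation 5: 1111101111011011
generation 6: 1111110111101101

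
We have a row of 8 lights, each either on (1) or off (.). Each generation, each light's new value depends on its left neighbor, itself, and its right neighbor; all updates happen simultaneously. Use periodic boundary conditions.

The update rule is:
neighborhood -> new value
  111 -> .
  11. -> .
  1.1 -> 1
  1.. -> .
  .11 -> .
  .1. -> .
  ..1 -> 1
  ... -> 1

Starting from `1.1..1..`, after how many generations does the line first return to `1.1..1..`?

8

generation 1: .1..1..1
generation 2: 1..1..1.
generation 3: ..1..1.1
generation 4: .1..1.1.
generation 5: 1..1.1..
generation 6: ..1.1..1
generation 7: .1.1..1.
generation 8: 1.1..1..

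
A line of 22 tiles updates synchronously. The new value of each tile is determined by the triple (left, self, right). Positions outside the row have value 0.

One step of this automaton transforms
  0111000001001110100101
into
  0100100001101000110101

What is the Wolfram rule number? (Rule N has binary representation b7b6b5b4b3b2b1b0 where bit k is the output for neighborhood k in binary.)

position 2: 111 → 0  (bit 7 = 0)
position 3: 110 → 0  (bit 6 = 0)
position 15: 101 → 0  (bit 5 = 0)
position 4: 100 → 1  (bit 4 = 1)
position 1: 011 → 1  (bit 3 = 1)
position 9: 010 → 1  (bit 2 = 1)
position 0: 001 → 0  (bit 1 = 0)
position 5: 000 → 0  (bit 0 = 0)
bits b7..b0 = 00011100 = 28

28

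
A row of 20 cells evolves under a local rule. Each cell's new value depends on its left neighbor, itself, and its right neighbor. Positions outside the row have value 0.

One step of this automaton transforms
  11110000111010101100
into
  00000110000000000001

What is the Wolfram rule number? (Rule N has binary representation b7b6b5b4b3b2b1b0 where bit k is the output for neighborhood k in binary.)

1

position 1: 111 → 0  (bit 7 = 0)
position 3: 110 → 0  (bit 6 = 0)
position 11: 101 → 0  (bit 5 = 0)
position 4: 100 → 0  (bit 4 = 0)
position 0: 011 → 0  (bit 3 = 0)
position 12: 010 → 0  (bit 2 = 0)
position 7: 001 → 0  (bit 1 = 0)
position 5: 000 → 1  (bit 0 = 1)
bits b7..b0 = 00000001 = 1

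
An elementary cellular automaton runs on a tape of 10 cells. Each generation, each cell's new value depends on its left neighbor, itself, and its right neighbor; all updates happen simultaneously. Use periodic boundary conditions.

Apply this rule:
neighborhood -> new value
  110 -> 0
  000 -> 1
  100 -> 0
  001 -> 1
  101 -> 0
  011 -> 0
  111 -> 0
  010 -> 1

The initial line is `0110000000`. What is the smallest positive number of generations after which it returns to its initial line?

generation 1: 1000111111
generation 2: 0011000000
generation 3: 1100011111
generation 4: 0001100000
generation 5: 1110001111
generation 6: 0000110000
generation 7: 1111000111
generation 8: 0000011000
generation 9: 1111100011
generation 10: 0000001100
generation 11: 1111110001
generation 12: 0000000110
generation 13: 1111111000
generation 14: 0000000011
generation 15: 0111111100
generation 16: 1000000001
generation 17: 0011111110
generation 18: 1100000000
generation 19: 0001111111
generation 20: 0110000000

20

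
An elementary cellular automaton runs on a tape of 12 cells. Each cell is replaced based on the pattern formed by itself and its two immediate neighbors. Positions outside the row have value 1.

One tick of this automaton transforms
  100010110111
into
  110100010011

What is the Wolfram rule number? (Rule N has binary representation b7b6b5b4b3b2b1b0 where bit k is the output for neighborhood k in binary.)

210

position 10: 111 → 1  (bit 7 = 1)
position 0: 110 → 1  (bit 6 = 1)
position 5: 101 → 0  (bit 5 = 0)
position 1: 100 → 1  (bit 4 = 1)
position 6: 011 → 0  (bit 3 = 0)
position 4: 010 → 0  (bit 2 = 0)
position 3: 001 → 1  (bit 1 = 1)
position 2: 000 → 0  (bit 0 = 0)
bits b7..b0 = 11010010 = 210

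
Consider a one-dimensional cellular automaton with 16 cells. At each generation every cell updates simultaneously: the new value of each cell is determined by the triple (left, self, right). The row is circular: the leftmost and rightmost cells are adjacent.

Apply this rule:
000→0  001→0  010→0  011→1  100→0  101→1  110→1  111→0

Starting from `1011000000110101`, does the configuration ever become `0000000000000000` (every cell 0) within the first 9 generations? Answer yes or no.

1111000000111011
0001000000101110
0000000000011010
0000000000011100
0000000000010100
0000000000001000
0000000000000000
all cells are 0 at generation 7

yes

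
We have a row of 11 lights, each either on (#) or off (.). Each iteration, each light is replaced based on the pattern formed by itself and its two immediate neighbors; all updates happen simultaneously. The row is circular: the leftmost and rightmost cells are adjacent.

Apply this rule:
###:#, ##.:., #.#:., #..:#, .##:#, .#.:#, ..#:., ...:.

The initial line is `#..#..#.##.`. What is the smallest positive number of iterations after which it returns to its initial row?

2

##.##.#.#..
#..#..#.##.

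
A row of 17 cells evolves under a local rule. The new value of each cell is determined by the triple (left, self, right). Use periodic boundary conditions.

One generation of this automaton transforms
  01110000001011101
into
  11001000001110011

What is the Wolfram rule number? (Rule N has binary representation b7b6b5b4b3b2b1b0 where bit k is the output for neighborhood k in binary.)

60

position 2: 111 → 0  (bit 7 = 0)
position 3: 110 → 0  (bit 6 = 0)
position 0: 101 → 1  (bit 5 = 1)
position 4: 100 → 1  (bit 4 = 1)
position 1: 011 → 1  (bit 3 = 1)
position 10: 010 → 1  (bit 2 = 1)
position 9: 001 → 0  (bit 1 = 0)
position 5: 000 → 0  (bit 0 = 0)
bits b7..b0 = 00111100 = 60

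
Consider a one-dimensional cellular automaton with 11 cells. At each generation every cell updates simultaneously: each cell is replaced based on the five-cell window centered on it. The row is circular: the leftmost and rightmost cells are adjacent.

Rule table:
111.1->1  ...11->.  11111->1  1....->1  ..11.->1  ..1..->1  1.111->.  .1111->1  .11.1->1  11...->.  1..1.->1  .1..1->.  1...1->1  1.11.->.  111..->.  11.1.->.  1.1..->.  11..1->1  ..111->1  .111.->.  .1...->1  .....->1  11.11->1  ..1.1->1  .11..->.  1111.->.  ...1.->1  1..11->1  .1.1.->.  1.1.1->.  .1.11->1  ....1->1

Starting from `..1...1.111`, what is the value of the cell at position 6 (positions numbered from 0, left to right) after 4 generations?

generation 1: 11111111...
generation 2: 111111...1.
generation 3: .111...1111
generation 4: 1....1.11.1
position 6 holds .

.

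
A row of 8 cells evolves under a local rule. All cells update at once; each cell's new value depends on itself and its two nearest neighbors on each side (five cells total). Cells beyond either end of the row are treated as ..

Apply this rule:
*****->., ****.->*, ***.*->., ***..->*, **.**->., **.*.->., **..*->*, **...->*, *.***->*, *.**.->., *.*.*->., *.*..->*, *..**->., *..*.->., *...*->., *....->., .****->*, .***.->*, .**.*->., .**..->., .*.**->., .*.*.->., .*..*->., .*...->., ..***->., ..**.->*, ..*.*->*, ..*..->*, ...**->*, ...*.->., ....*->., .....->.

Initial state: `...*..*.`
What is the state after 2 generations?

...*..*.  (fixed point — unchanged through generation 2)

...*..*.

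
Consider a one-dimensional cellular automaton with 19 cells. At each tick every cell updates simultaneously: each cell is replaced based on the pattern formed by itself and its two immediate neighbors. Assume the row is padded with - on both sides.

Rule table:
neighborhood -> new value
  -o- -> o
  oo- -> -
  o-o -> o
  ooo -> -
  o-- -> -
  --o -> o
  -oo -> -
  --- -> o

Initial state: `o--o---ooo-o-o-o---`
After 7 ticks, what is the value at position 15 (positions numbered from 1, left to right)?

o

tick 1: o-oo-oo---oooooo-oo
tick 2: oo--o---oo------o--
tick 3: ---oo-oo---oooooo-o
tick 4: ooo--o---oo------oo
tick 5: ----oo-oo---ooooo--
tick 6: oooo--o---oo------o
tick 7: -----oo-oo---oooooo
position 15 holds o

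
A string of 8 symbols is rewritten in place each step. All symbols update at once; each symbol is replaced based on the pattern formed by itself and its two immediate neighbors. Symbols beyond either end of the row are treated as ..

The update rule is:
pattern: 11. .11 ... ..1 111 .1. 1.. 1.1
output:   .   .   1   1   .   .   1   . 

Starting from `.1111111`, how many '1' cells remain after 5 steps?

1.......
.1111111  (repeats step 0; period 2)
step 5: 1.......
count of 1: 1

1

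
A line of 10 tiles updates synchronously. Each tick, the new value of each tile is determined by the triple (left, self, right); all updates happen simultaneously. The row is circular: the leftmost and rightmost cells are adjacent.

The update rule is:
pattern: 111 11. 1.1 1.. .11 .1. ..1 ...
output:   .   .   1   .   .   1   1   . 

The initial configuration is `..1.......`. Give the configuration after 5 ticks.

.......11.

.11.......
1.........
1........1
........1.
.......11.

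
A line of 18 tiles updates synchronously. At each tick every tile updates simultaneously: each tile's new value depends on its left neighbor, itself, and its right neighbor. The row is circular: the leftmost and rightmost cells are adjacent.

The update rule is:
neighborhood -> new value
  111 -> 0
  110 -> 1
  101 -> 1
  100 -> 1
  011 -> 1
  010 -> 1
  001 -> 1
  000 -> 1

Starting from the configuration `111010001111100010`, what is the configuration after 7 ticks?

101111111000111111

101111111000111111
111000001111100000
101111111000111111  (repeats tick 1; period 2)
tick 7: 101111111000111111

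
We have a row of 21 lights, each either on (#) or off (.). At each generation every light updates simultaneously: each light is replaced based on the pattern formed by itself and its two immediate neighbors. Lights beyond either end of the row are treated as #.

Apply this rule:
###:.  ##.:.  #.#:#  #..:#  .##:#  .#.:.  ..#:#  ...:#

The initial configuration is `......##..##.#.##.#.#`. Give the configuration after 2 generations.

.......##..#.##.#.##.

generation 1: #######.###.#.##.#.##
generation 2: .......##..#.##.#.##.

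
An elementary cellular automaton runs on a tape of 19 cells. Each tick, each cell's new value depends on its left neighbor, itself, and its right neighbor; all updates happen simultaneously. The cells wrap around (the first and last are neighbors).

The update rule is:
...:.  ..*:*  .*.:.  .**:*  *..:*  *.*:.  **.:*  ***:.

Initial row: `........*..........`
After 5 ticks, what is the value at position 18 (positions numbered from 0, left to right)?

.

.......*.*.........
......*...*........
.....*.*.*.*.......
....*.......*......
...*.*.....*.*.....
position 18 holds .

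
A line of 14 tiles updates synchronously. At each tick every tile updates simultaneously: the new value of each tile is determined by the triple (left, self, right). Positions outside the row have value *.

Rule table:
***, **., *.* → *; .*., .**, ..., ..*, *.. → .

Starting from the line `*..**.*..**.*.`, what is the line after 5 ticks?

*...**....**.*
*....*.....**.
*...........**
*............*
*.............

*.............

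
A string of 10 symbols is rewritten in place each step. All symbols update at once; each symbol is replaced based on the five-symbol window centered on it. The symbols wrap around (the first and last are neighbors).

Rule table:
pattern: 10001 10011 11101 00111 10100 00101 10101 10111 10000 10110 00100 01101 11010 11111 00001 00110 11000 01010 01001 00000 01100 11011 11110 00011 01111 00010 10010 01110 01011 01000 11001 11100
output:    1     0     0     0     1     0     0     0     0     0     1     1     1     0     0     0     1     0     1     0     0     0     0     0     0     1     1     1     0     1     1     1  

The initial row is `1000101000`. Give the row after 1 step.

1111001111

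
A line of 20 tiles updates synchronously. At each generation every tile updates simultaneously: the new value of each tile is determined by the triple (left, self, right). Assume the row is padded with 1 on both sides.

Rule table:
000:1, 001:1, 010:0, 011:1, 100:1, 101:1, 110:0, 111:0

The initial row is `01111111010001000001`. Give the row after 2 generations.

00111111011001100000

11000000101110111111
00111111011001100000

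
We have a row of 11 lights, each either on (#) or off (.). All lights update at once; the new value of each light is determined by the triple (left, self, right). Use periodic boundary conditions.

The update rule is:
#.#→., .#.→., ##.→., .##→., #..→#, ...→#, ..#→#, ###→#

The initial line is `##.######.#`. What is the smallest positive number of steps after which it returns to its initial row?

#...####...
.###.##.###
..#......#.
##.######.#

4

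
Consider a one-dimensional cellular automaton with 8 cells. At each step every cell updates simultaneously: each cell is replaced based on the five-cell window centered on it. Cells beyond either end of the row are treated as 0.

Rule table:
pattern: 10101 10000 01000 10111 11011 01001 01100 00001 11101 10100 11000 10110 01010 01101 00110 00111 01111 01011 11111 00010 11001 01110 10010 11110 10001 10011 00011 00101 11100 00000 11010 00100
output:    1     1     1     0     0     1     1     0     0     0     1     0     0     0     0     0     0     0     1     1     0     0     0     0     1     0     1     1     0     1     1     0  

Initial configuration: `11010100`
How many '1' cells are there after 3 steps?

5

step 1: 00110011
step 2: 01010001
step 3: 11001110
count of 1: 5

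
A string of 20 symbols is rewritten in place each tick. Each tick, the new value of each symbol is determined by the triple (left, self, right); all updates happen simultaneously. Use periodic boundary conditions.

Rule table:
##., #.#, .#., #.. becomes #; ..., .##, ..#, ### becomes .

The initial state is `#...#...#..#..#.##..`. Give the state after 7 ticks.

##..##..##.##.##.##.
.##..##..##.##.##.##
#.##..##..##.##.##.#
##.##..##..##.##.##.
.##.##..##..##.##.##
#.##.##..##..##.##.#
##.##.##..##..##.##.

##.##.##..##..##.##.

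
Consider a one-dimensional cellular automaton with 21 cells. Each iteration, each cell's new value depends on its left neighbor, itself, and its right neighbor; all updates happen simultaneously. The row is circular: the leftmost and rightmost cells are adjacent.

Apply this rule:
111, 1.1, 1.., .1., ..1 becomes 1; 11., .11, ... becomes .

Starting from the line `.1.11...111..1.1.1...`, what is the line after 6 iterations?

.111.1..1111111111..1

iteration 1: 111..1.1.1.11111111..
iteration 2: .1.11111111.111111.11
iteration 3: 111.111111.1.1111.1..
iteration 4: .1.1.1111.111.11.1111
iteration 5: 11111.11.1.1.1..1.11.
iteration 6: .111.1..1111111111..1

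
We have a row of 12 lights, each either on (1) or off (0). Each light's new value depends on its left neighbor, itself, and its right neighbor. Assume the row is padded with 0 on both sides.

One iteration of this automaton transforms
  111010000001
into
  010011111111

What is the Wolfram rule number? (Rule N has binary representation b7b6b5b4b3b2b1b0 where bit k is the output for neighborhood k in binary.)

151

position 1: 111 → 1  (bit 7 = 1)
position 2: 110 → 0  (bit 6 = 0)
position 3: 101 → 0  (bit 5 = 0)
position 5: 100 → 1  (bit 4 = 1)
position 0: 011 → 0  (bit 3 = 0)
position 4: 010 → 1  (bit 2 = 1)
position 10: 001 → 1  (bit 1 = 1)
position 6: 000 → 1  (bit 0 = 1)
bits b7..b0 = 10010111 = 151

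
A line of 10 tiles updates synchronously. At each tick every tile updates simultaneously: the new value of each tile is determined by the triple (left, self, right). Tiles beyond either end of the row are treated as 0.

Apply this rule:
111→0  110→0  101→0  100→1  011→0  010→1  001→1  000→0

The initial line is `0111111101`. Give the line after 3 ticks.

0010000100

1000000001
1100000011
0010000100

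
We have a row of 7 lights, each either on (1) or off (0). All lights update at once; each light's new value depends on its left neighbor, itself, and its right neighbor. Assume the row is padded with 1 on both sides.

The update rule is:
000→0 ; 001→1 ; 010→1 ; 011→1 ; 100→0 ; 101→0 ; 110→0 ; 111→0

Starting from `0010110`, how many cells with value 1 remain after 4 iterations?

iteration 1: 0110100
iteration 2: 0100101
iteration 3: 0101101
iteration 4: 0101001
count of 1: 3

3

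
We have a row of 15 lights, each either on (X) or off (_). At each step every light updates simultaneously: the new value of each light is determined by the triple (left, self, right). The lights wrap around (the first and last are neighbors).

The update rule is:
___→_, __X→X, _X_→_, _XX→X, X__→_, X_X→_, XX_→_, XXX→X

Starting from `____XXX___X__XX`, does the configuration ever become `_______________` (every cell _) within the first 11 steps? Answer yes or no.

___XXX___X__XX_
__XXX___X__XX__
_XXX___X__XX___
XXX___X__XX____
XX___X__XX____X
X___X__XX____XX
___X__XX____XXX
__X__XX____XXX_
_X__XX____XXX__
X__XX____XXX___
__XX____XXX___X
step 11 is __XX____XXX___X, still not uniform _

no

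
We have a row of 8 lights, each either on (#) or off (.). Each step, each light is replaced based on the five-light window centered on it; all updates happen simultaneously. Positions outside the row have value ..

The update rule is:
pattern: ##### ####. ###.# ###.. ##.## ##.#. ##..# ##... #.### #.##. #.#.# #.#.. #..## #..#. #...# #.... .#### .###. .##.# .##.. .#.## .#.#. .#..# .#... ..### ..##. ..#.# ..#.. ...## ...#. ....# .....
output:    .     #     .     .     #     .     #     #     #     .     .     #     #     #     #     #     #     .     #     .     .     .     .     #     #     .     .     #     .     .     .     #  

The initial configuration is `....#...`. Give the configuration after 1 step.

##..####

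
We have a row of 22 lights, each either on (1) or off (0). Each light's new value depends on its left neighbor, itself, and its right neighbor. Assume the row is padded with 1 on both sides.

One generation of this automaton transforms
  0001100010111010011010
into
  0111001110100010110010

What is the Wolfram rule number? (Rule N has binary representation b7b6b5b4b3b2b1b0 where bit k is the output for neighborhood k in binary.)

15

position 11: 111 → 0  (bit 7 = 0)
position 4: 110 → 0  (bit 6 = 0)
position 9: 101 → 0  (bit 5 = 0)
position 0: 100 → 0  (bit 4 = 0)
position 3: 011 → 1  (bit 3 = 1)
position 8: 010 → 1  (bit 2 = 1)
position 2: 001 → 1  (bit 1 = 1)
position 1: 000 → 1  (bit 0 = 1)
bits b7..b0 = 00001111 = 15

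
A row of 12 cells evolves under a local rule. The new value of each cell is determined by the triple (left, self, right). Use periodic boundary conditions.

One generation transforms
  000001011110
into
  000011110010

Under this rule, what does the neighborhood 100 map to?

At position 11 the neighborhood is 100; the next row has 0 there.

0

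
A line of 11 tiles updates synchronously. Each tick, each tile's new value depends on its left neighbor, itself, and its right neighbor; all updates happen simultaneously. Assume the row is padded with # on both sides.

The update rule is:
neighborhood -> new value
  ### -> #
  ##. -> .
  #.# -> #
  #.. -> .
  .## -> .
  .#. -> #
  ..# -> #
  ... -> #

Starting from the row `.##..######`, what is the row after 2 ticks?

..####.####

tick 1: #...#.#####
tick 2: ..####.####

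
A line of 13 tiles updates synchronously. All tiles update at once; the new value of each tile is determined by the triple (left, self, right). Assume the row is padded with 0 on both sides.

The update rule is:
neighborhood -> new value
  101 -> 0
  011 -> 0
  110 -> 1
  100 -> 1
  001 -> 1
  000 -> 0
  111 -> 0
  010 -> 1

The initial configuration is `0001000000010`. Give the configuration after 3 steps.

0011100000111
0100110001001
1111011011111

1111011011111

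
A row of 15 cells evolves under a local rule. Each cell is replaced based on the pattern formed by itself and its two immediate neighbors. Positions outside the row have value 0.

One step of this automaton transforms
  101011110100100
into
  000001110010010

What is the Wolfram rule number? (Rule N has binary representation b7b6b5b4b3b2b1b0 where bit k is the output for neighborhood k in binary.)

position 5: 111 → 1  (bit 7 = 1)
position 7: 110 → 1  (bit 6 = 1)
position 1: 101 → 0  (bit 5 = 0)
position 10: 100 → 1  (bit 4 = 1)
position 4: 011 → 0  (bit 3 = 0)
position 0: 010 → 0  (bit 2 = 0)
position 11: 001 → 0  (bit 1 = 0)
position 14: 000 → 0  (bit 0 = 0)
bits b7..b0 = 11010000 = 208

208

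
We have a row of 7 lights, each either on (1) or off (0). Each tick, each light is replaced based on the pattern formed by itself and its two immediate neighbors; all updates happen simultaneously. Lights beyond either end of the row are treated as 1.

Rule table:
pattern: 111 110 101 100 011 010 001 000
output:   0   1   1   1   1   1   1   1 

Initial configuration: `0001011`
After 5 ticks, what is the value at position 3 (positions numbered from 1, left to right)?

tick 1: 1111110
tick 2: 0000011
tick 3: 1111110  (repeats tick 1; period 2)
tick 5: 1111110
position 3 holds 1

1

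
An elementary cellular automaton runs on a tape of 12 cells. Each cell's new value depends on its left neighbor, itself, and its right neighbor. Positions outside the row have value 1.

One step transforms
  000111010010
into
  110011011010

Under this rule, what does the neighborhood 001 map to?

0

At position 2 the neighborhood is 001; the next row has 0 there.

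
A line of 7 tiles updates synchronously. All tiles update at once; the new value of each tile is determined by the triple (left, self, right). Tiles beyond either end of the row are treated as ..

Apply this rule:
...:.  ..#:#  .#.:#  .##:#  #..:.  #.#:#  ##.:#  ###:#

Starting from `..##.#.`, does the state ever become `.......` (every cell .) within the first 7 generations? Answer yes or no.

no

generation 1: .#####.
generation 2: ######.
generation 3: ######.  (fixed point — unchanged through generation 7)
generation 7 is ######., still not uniform .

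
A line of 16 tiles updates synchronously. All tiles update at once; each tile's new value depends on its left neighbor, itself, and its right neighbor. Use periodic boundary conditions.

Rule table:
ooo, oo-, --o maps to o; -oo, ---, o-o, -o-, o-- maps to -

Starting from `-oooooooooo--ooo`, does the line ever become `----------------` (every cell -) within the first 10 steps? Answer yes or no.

no

--ooooooooo-o-oo
-o-oooooooo----o
----ooooooo---o-
---o-oooooo--o--
--o---ooooo-o---
-o---o-oooo-----
o---o---ooo-----
---o---o-oo----o
--o---o---o---o-
-o---o---o---o--
step 10 is -o---o---o---o--, still not uniform -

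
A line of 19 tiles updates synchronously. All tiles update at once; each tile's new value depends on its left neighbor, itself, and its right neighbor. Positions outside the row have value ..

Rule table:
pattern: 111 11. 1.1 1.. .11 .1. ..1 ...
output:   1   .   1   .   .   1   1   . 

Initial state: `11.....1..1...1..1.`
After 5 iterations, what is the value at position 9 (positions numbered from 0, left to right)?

......11.11..11.11.
.....1..1...1..1...
....11.11..11.11...
...1..1...1..1.....
..11.11..11.11.....
position 9 holds 1

1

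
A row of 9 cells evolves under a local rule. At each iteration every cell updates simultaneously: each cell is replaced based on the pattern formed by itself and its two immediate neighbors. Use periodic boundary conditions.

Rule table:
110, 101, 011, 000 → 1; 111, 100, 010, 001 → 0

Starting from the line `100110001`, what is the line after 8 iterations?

iteration 1: 100110101
iteration 2: 100111011
iteration 3: 100101110
iteration 4: 000011011
iteration 5: 011011111
iteration 6: 111110001
iteration 7: 000010101
iteration 8: 011001010

011001010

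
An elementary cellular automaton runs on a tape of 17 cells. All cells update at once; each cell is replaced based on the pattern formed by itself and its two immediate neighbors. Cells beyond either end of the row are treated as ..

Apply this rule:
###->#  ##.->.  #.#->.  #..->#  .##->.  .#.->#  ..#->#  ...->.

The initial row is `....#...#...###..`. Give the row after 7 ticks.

.###.#...##.#.##.

tick 1: ...###.###.#.#.#.
tick 2: ..#.#...#..#.#.##
tick 3: .##.##.#####.#...
tick 4: #.......###..##..
tick 5: ##.....#.#.##..#.
tick 6: ..#...##.#...####
tick 7: .###.#...##.#.##.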